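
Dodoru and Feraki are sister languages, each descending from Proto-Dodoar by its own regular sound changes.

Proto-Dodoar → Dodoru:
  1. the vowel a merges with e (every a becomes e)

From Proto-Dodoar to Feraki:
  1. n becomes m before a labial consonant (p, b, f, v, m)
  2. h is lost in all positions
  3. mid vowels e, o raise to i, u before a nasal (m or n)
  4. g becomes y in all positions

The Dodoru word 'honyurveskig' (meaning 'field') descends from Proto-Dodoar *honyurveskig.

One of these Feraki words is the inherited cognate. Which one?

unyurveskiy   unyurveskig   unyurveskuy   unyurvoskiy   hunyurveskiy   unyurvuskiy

Feraki: *honyurveskig > onyurveskig > unyurveskig > unyurveskiy  (by h-loss, pre-nasal raising, unconditioned shift)

unyurveskiy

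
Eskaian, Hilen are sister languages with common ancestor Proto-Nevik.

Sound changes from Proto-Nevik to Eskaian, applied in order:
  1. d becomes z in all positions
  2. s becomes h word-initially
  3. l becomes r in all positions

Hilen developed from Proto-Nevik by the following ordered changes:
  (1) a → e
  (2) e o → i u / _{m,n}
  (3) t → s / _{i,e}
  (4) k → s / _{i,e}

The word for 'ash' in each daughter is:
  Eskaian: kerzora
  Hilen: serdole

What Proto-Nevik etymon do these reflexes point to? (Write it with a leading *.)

*kerdola

Position 6: Eskaian has r, Hilen has l. Hilen preserves l here (none of its changes turn any other segment into l), so the proto-segment is *l.
Position 7: Eskaian has a, Hilen has e. Eskaian preserves a here (none of its changes turn any other segment into a), so the proto-segment is *a.
This points to *kerdola. Verify forward in each daughter:
Eskaian: *kerdola
  kerdola → kerzola   [unconditioned shift]
  kerzola (rule 2 does not apply)
  kerzola → kerzora   [unconditioned shift]
  giving Eskaian kerzora.
Hilen: *kerdola > kerdole > serdole  (by vowel merger, palatalisation)
Only *kerdola yields all of Eskaian kerzora, Hilen serdole.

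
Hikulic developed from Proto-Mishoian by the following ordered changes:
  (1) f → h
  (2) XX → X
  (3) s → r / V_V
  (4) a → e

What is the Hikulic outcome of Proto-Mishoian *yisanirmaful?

Hikulic: start from *yisanirmaful.
  rule 1 (unconditioned shift): yisanirmaful → yisanirmahul
  rule 2: no change — yisanirmahul
  rule 3 (rhotacism): yisanirmahul → yiranirmahul
  rule 4 (vowel merger): yiranirmahul → yirenirmehul
  ⇒ Hikulic yirenirmehul

yirenirmehul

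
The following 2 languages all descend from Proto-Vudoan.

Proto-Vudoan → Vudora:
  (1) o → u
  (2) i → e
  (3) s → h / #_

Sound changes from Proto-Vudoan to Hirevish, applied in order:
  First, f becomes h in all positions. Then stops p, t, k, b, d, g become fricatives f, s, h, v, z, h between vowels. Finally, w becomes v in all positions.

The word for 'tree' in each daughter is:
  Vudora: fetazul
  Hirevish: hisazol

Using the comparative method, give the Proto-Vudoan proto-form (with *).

*fitazol

Position 3: Vudora has t, Hirevish has s. Vudora preserves t here (none of its changes turn any other segment into t), so the proto-segment is *t.
Position 6: Vudora has u, Hirevish has o. Hirevish preserves o here (none of its changes turn any other segment into o), so the proto-segment is *o.
Position 1: Vudora has f, Hirevish has h. Vudora preserves f here (none of its changes turn any other segment into f), so the proto-segment is *f.
Verify the candidate proto-form against each daughter:
Vudora: *fitazol
  fitazol → fitazul   [vowel merger]
  fitazul → fetazul   [vowel merger]
  fetazul (rule 3 does not apply)
  giving Vudora fetazul.
Hirevish: *fitazol > hitazol > hisazol  (by unconditioned shift, intervocalic lenition)
No other proto-form is consistent with every reflex, so the reconstruction is *fitazol.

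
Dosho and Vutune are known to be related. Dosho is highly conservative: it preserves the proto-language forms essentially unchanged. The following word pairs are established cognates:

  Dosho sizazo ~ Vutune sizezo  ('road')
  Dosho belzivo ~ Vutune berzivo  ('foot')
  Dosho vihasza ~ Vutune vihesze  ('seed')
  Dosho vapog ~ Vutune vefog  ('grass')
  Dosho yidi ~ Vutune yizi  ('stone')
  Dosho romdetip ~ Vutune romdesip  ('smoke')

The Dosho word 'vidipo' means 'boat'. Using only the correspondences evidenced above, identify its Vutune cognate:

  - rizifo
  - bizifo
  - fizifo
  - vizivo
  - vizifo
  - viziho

vizifo

yidi ~ yizi — Dosho d corresponds to Vutune z between vowels (before a front vowel).
vapog ~ vefog — Dosho p corresponds to Vutune f between vowels (before a back vowel).
Applying these to Dosho 'vidipo':
  vidipo → vizipo   (d→z between vowels (before a front vowel))
  vizipo → vizifo   (p→f between vowels (before a back vowel))
So the Vutune cognate is 'vizifo'.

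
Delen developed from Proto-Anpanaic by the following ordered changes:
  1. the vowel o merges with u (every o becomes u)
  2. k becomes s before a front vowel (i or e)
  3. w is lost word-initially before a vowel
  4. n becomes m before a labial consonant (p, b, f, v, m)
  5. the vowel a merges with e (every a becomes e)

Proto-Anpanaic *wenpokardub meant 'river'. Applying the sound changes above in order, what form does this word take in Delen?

Delen: start from *wenpokardub.
  rule 1 (vowel merger): wenpokardub → wenpukardub
  rule 2: no change — wenpukardub
  rule 3 (glide loss): wenpukardub → enpukardub
  rule 4 (nasal place assimilation): enpukardub → empukardub
  rule 5 (vowel merger): empukardub → empukerdub
  ⇒ Delen empukerdub

empukerdub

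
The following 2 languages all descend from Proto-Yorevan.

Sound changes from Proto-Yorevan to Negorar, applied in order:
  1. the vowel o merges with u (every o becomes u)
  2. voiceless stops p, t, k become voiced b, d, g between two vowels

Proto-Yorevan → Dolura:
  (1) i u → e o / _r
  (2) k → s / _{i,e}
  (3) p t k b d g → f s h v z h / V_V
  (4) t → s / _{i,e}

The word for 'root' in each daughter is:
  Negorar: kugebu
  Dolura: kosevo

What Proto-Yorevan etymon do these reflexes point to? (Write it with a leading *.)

Position 3: Negorar has g, Dolura has s. Taking the neighbouring segments as reconstructed: Negorar g could go back to *k or *g; Dolura s could go back to *t or *k or *s — the one source consistent with every daughter is *k.
Position 6: Negorar has u, Dolura has o. Taking the neighbouring segments as reconstructed: Negorar u could go back to *o or *u; Dolura o can only go back to *o — the one source consistent with every daughter is *o.
Verify the candidate proto-form against each daughter:
Negorar: start from *kokebo.
  rule 1 (vowel merger): kokebo → kukebu
  rule 2 (intervocalic voicing): kukebu → kugebu
  ⇒ Negorar kugebu
Dolura: *kokebo > kosebo > kosevo  (by palatalisation, intervocalic lenition)
Only *kokebo yields all of Negorar kugebu, Dolura kosevo.

*kokebo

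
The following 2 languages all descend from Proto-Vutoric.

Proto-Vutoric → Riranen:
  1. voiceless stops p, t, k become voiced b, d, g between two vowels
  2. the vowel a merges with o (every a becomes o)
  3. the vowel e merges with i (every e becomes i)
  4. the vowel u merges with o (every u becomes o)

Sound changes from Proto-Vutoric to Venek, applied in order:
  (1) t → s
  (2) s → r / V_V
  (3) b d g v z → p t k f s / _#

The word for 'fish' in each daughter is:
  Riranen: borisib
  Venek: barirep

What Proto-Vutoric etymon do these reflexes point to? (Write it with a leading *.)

*bariseb

Position 6: Riranen has i, Venek has e. Venek preserves e here (none of its changes turn any other segment into e), so the proto-segment is *e.
Position 2: Riranen has o, Venek has a. Venek preserves a here (none of its changes turn any other segment into a), so the proto-segment is *a.
This points to *bariseb. Verify forward in each daughter:
Riranen: *bariseb > boriseb > borisib  (by vowel merger, vowel merger)
Venek: start from *bariseb.
  rule 1: no change — bariseb
  rule 2 (rhotacism): bariseb → barireb
  rule 3 (final devoicing): barireb → barirep
  ⇒ Venek barirep
No other proto-form is consistent with every reflex, so the reconstruction is *bariseb.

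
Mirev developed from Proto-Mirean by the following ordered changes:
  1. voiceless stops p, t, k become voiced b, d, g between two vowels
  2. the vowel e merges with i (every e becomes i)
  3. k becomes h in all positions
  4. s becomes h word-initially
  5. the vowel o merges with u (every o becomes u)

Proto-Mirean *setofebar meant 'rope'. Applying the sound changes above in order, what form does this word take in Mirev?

Mirev: start from *setofebar.
  rule 1 (intervocalic voicing): setofebar → sedofebar
  rule 2 (vowel merger): sedofebar → sidofibar
  rule 3: no change — sidofibar
  rule 4 (debuccalisation): sidofibar → hidofibar
  rule 5 (vowel merger): hidofibar → hidufibar
  ⇒ Mirev hidufibar

hidufibar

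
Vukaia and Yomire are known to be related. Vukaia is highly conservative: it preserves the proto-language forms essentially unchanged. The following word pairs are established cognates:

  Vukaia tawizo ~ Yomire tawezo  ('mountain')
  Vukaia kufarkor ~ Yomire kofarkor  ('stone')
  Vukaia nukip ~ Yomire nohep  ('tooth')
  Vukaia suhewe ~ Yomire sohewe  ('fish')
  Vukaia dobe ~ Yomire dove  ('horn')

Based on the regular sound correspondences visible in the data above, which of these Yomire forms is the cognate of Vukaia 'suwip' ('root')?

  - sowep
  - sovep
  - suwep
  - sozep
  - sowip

sowep

nukip ~ nohep, suhewe ~ sohewe — Vukaia u corresponds to Yomire o after a consonant, before a consonant other than r, m, n, p, b, f, v.
nukip ~ nohep — Vukaia i corresponds to Yomire e after a consonant, before a labial obstruent.
Applying these to Vukaia 'suwip':
  suwip → sowip   (u→o after a consonant, before a consonant other than r, m, n, p, b, f, v)
  sowip → sowep   (i→e after a consonant, before a labial obstruent)
So the Yomire cognate is 'sowep'.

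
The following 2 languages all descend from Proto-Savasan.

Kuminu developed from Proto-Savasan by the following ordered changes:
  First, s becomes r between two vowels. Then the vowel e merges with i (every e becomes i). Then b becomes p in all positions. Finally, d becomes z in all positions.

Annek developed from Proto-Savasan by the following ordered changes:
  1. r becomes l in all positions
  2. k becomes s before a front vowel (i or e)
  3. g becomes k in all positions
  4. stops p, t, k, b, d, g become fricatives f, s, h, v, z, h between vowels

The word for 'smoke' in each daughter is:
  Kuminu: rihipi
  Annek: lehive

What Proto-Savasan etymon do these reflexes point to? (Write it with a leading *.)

Position 5: Kuminu has p, Annek has v. Taking the neighbouring segments as reconstructed: Kuminu p could go back to *p or *b; Annek v could go back to *b or *v — the one source consistent with every daughter is *b.
Position 2: Kuminu has i, Annek has e. Annek preserves e here (none of its changes turn any other segment into e), so the proto-segment is *e.
Position 1: Kuminu has r, Annek has l. Taking the neighbouring segments as reconstructed: Kuminu r can only go back to *r; Annek l could go back to *l or *r — the one source consistent with every daughter is *r.
Verify the candidate proto-form against each daughter:
Kuminu: *rehibe
  rehibe (rule 1 does not apply)
  rehibe → rihibi   [vowel merger]
  rihibi → rihipi   [unconditioned shift]
  rihipi (rule 4 does not apply)
  giving Kuminu rihipi.
Annek: *rehibe
  rehibe → lehibe   [unconditioned shift]
  lehibe (rule 2 does not apply)
  lehibe (rule 3 does not apply)
  lehibe → lehive   [intervocalic lenition]
  giving Annek lehive.
No other proto-form is consistent with every reflex, so the reconstruction is *rehibe.

*rehibe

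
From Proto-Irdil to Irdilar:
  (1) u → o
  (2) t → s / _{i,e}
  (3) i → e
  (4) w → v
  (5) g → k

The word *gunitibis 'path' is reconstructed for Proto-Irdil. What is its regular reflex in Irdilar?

Irdilar: start from *gunitibis.
  rule 1 (vowel merger): gunitibis → gonitibis
  rule 2 (palatalisation): gonitibis → gonisibis
  rule 3 (vowel merger): gonisibis → gonesebes
  rule 4: no change — gonesebes
  rule 5 (unconditioned shift): gonesebes → konesebes
  ⇒ Irdilar konesebes

konesebes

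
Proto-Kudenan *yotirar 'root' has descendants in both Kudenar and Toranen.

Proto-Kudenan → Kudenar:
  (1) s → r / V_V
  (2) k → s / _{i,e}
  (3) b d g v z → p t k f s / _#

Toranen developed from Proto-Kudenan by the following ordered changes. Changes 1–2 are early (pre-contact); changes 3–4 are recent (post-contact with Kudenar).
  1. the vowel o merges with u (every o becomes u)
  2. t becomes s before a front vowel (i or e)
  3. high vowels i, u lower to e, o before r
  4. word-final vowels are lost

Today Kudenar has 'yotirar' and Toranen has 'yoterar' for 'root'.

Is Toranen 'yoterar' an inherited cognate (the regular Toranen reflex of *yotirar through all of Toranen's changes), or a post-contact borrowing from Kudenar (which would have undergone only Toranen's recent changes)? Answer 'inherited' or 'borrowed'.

borrowed

If inherited, *yotirar would pass through all of Toranen's changes:
Toranen: start from *yotirar.
  rule 1 (vowel merger): yotirar → yutirar
  rule 2 (palatalisation): yutirar → yusirar
  rule 3 (pre-rhotic lowering): yusirar → yuserar
  rule 4: no change — yuserar
  ⇒ Toranen yuserar
If borrowed from Kudenar 'yotirar' after the early changes, it would undergo only the recent ones:
  rule 3 (pre-rhotic lowering): yotirar → yoterar
  rule 4 (apocope): no change (yoterar)
  ⇒ as a loan: yoterar
Toranen 'yoterar' matches the loan outcome 'yoterar', not the inherited 'yuserar' — it skipped the early Toranen changes, so it was borrowed from Kudenar.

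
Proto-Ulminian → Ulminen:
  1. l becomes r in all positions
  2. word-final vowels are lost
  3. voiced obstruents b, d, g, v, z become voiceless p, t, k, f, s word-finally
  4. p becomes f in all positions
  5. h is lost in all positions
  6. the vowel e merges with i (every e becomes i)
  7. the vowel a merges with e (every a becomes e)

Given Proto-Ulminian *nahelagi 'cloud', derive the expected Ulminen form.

Ulminen: start from *nahelagi.
  rule 1 (unconditioned shift): nahelagi → naheragi
  rule 2 (apocope): naheragi → naherag
  rule 3 (final devoicing): naherag → naherak
  rule 4: no change — naherak
  rule 5 (h-loss): naherak → naerak
  rule 6 (vowel merger): naerak → nairak
  rule 7 (vowel merger): nairak → neirek
  ⇒ Ulminen neirek

neirek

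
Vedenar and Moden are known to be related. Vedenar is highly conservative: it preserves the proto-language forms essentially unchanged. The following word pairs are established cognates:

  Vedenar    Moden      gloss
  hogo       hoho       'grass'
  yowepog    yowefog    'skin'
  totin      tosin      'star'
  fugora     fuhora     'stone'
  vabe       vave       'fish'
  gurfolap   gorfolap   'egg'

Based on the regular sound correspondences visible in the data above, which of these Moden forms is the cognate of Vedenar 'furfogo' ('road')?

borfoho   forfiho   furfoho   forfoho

gurfolap ~ gorfolap — Vedenar u corresponds to Moden o after a consonant, before r.
hogo ~ hoho, fugora ~ fuhora — Vedenar g corresponds to Moden h between vowels (before a back vowel).
Applying these to Vedenar 'furfogo':
  furfogo → forfogo   (u→o after a consonant, before r)
  forfogo → forfoho   (g→h between vowels (before a back vowel))
So the Moden cognate is 'forfoho'.

forfoho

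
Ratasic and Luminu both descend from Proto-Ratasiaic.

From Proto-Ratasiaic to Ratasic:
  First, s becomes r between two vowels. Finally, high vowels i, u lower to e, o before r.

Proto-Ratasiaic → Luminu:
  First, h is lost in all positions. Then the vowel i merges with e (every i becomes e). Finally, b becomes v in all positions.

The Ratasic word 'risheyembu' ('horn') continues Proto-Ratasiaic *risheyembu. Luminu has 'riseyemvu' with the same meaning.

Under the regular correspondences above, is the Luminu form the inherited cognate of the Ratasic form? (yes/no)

no

Derive the expected Luminu reflex of *risheyembu:
Luminu: start from *risheyembu.
  rule 1 (h-loss): risheyembu → riseyembu
  rule 2 (vowel merger): riseyembu → reseyembu
  rule 3 (unconditioned shift): reseyembu → reseyemvu
  ⇒ Luminu reseyemvu
The regular Luminu reflex would be 'reseyemvu', but the attested form is 'riseyemvu'. The correspondence is irregular, so they are not cognates (the Luminu form has a different source).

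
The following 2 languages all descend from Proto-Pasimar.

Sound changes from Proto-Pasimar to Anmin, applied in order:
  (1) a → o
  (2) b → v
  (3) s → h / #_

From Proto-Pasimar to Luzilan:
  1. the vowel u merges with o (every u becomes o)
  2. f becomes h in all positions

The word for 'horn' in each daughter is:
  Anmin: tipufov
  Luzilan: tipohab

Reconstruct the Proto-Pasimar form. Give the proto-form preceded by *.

Position 5: Anmin has f, Luzilan has h. Anmin preserves f here (none of its changes turn any other segment into f), so the proto-segment is *f.
Position 7: Anmin has v, Luzilan has b. Luzilan preserves b here (none of its changes turn any other segment into b), so the proto-segment is *b.
Position 6: Anmin has o, Luzilan has a. Luzilan preserves a here (none of its changes turn any other segment into a), so the proto-segment is *a.
Verify the candidate proto-form against each daughter:
Anmin: *tipufab > tipufob > tipufov  (by vowel merger, unconditioned shift)
Luzilan: *tipufab > tipofab > tipohab  (by vowel merger, unconditioned shift)
*tipufab is the unique common source.

*tipufab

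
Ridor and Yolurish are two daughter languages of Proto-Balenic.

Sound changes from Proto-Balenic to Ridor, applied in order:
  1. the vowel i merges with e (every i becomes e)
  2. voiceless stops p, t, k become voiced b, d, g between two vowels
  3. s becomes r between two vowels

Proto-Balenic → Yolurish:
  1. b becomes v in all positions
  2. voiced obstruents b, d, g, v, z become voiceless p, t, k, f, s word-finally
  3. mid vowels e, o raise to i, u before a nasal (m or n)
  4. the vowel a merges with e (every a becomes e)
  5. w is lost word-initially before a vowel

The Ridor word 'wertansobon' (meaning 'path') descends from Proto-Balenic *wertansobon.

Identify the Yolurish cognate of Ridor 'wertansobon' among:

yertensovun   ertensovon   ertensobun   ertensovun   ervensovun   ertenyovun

ertensovun

Yolurish: *wertansobon > wertansovon > wertansovun > wertensovun > ertensovun  (by unconditioned shift, pre-nasal raising, vowel merger, glide loss)
Among the options, 'ertensovun' alone shows every Yolurish change applied in order.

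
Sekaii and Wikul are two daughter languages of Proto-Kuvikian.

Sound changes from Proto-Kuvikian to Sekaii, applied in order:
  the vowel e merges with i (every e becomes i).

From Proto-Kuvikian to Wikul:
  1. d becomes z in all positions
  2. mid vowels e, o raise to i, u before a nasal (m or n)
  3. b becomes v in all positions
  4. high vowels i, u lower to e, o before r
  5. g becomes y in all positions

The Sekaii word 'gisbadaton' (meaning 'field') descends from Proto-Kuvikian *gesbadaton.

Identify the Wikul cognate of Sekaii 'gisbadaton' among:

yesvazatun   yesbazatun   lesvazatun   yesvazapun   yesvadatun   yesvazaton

Wikul: *gesbadaton
  gesbadaton → gesbazaton   [unconditioned shift]
  gesbazaton → gesbazatun   [pre-nasal raising]
  gesbazatun → gesvazatun   [unconditioned shift]
  gesvazatun (rule 4 does not apply)
  gesvazatun → yesvazatun   [unconditioned shift]
  giving Wikul yesvazatun.
The other candidates each miss or misapply at least one Wikul change.

yesvazatun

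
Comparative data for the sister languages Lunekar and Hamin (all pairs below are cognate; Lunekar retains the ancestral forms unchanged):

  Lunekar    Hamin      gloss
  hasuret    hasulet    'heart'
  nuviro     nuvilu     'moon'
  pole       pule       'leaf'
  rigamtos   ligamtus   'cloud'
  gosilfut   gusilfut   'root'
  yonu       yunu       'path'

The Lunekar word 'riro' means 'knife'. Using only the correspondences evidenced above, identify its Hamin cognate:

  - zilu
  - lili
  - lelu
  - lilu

rigamtos ~ ligamtus — Lunekar r corresponds to Hamin l word-initially before a front vowel.
nuviro ~ nuvilu — Lunekar r corresponds to Hamin l between vowels (before a back vowel).
nuviro ~ nuvilu — Lunekar o corresponds to Hamin u word-finally.
Applying these to Lunekar 'riro':
  riro → liro   (r→l word-initially before a front vowel)
  liro → lilo   (r→l between vowels (before a back vowel))
  lilo → lilu   (o→u word-finally)
So the Hamin cognate is 'lilu'.

lilu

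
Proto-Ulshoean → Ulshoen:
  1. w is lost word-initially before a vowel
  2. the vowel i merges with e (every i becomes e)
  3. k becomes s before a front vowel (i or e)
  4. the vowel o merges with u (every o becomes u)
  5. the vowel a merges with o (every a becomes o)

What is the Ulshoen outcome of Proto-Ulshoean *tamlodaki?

tomludose

Ulshoen: *tamlodaki > tamlodake > tamlodase > tamludase > tomludose  (by vowel merger, palatalisation, vowel merger, vowel merger)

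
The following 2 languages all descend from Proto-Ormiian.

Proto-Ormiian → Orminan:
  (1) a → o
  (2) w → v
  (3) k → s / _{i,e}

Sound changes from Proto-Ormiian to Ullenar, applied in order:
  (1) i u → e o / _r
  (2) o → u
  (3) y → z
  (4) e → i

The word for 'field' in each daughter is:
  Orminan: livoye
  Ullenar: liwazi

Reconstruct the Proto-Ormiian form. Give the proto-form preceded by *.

Position 4: Orminan has o, Ullenar has a. Ullenar preserves a here (none of its changes turn any other segment into a), so the proto-segment is *a.
Position 5: Orminan has y, Ullenar has z. Orminan preserves y here (none of its changes turn any other segment into y), so the proto-segment is *y.
Continuing position by position gives *liwaye; check it forward:
Orminan: *liwaye > liwoye > livoye  (by vowel merger, unconditioned shift)
Ullenar: *liwaye
  liwaye (rule 1 does not apply)
  liwaye (rule 2 does not apply)
  liwaye → liwaze   [unconditioned shift]
  liwaze → liwazi   [vowel merger]
  giving Ullenar liwazi.
No other proto-form is consistent with every reflex, so the reconstruction is *liwaye.

*liwaye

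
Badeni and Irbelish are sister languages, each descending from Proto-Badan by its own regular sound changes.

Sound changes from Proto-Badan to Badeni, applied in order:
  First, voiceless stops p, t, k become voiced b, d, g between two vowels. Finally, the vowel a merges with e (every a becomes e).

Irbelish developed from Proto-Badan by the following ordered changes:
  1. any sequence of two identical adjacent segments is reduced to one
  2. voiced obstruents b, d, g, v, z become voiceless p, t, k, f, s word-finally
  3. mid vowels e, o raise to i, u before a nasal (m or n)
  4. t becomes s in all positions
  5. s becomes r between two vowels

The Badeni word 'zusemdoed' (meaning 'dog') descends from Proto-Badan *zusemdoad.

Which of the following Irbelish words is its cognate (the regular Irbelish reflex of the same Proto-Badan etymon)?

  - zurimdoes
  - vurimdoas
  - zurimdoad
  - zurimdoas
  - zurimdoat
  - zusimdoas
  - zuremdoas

Irbelish: *zusemdoad > zusemdoat > zusimdoat > zusimdoas > zurimdoas  (by final devoicing, pre-nasal raising, unconditioned shift, rhotacism)
Only 'zurimdoas' matches the regular Irbelish development of *zusemdoad.

zurimdoas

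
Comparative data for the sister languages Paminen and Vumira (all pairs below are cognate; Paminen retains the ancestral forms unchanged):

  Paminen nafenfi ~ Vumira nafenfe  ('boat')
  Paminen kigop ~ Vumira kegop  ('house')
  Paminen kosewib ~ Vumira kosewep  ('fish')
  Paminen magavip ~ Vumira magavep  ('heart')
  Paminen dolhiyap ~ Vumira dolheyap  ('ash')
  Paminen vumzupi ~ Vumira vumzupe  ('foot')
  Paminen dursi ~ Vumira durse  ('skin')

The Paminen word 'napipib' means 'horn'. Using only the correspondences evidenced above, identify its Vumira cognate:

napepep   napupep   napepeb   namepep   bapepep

magavip ~ magavep — Paminen i corresponds to Vumira e after a consonant, before a labial obstruent.
kosewib ~ kosewep — Paminen i corresponds to Vumira e after a consonant, before a labial obstruent.
kosewib ~ kosewep — Paminen b corresponds to Vumira p word-finally.
Applying these to Paminen 'napipib':
  napipib → napepib   (i→e after a consonant, before a labial obstruent)
  napepib → napepeb   (i→e after a consonant, before a labial obstruent)
  napepeb → napepep   (b→p word-finally)
So the Vumira cognate is 'napepep'.

napepep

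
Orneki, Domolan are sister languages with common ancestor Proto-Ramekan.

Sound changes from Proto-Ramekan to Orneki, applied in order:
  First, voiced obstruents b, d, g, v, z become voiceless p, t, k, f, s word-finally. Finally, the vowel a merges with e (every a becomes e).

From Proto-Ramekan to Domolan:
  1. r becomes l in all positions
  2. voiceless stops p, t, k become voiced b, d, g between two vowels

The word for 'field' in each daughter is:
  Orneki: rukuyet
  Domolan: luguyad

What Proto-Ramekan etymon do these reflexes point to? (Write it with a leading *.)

*rukuyad

Position 3: Orneki has k, Domolan has g. Taking the neighbouring segments as reconstructed: Orneki k can only go back to *k; Domolan g could go back to *k or *g — the one source consistent with every daughter is *k.
Position 6: Orneki has e, Domolan has a. Domolan preserves a here (none of its changes turn any other segment into a), so the proto-segment is *a.
Continuing position by position gives *rukuyad; check it forward:
Orneki: *rukuyad > rukuyat > rukuyet  (by final devoicing, vowel merger)
Domolan: *rukuyad > lukuyad > luguyad  (by unconditioned shift, intervocalic voicing)
Only *rukuyad yields all of Orneki rukuyet, Domolan luguyad.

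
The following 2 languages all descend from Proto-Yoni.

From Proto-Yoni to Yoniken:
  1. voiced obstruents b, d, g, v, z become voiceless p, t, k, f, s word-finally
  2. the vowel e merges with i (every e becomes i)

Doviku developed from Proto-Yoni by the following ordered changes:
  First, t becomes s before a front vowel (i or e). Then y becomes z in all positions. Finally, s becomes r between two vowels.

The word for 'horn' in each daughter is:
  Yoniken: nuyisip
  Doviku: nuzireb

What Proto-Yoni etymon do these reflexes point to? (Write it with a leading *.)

Position 3: Yoniken has y, Doviku has z. Yoniken preserves y here (none of its changes turn any other segment into y), so the proto-segment is *y.
Position 6: Yoniken has i, Doviku has e. Doviku preserves e here (none of its changes turn any other segment into e), so the proto-segment is *e.
This points to *nuyiseb. Verify forward in each daughter:
Yoniken: start from *nuyiseb.
  rule 1 (final devoicing): nuyiseb → nuyisep
  rule 2 (vowel merger): nuyisep → nuyisip
  ⇒ Yoniken nuyisip
Doviku: start from *nuyiseb.
  rule 1: no change — nuyiseb
  rule 2 (unconditioned shift): nuyiseb → nuziseb
  rule 3 (rhotacism): nuziseb → nuzireb
  ⇒ Doviku nuzireb
Only *nuyiseb yields all of Yoniken nuyisip, Doviku nuzireb.

*nuyiseb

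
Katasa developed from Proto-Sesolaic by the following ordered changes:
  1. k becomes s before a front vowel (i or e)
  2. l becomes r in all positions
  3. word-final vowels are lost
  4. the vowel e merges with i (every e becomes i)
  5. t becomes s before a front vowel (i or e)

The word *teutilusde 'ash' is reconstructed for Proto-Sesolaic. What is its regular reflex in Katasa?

siusirusd

Katasa: *teutilusde
  teutilusde (rule 1 does not apply)
  teutilusde → teutirusde   [unconditioned shift]
  teutirusde → teutirusd   [apocope]
  teutirusd → tiutirusd   [vowel merger]
  tiutirusd → siusirusd   [palatalisation]
  giving Katasa siusirusd.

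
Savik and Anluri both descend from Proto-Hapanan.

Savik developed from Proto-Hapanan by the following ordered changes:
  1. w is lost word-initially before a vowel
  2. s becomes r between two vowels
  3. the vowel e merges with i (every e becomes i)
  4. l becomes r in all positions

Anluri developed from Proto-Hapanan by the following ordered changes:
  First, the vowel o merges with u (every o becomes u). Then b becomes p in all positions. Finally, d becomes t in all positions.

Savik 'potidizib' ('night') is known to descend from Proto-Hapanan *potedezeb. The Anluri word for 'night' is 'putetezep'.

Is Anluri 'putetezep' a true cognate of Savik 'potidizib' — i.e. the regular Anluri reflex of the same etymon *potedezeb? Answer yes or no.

yes

Derive the expected Anluri reflex of *potedezeb:
Anluri: *potedezeb
  potedezeb → putedezeb   [vowel merger]
  putedezeb → putedezep   [unconditioned shift]
  putedezep → putetezep   [unconditioned shift]
  giving Anluri putetezep.
Anluri 'putetezep' matches the regular reflex exactly, so the pair is cognate.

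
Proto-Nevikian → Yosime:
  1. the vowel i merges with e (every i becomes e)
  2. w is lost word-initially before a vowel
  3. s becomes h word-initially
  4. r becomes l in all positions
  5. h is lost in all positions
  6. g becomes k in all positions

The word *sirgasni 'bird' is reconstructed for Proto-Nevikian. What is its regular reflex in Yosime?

Yosime: *sirgasni
  sirgasni → sergasne   [vowel merger]
  sergasne (rule 2 does not apply)
  sergasne → hergasne   [debuccalisation]
  hergasne → helgasne   [unconditioned shift]
  helgasne → elgasne   [h-loss]
  elgasne → elkasne   [unconditioned shift]
  giving Yosime elkasne.

elkasne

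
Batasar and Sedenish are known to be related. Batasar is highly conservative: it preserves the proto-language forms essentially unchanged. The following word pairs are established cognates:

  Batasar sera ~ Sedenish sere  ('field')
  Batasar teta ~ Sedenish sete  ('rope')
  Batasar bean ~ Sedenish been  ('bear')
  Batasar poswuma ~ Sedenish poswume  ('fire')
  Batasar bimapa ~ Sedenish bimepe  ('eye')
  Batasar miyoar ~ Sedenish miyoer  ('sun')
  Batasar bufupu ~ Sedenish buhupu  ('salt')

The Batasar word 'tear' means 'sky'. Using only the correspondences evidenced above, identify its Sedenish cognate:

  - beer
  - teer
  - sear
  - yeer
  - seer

seer

teta ~ sete — Batasar t corresponds to Sedenish s word-initially before a front vowel.
miyoar ~ miyoer — Batasar a corresponds to Sedenish e after a vowel, before r.
Applying these to Batasar 'tear':
  tear → sear   (t→s word-initially before a front vowel)
  sear → seer   (a→e after a vowel, before r)
So the Sedenish cognate is 'seer'.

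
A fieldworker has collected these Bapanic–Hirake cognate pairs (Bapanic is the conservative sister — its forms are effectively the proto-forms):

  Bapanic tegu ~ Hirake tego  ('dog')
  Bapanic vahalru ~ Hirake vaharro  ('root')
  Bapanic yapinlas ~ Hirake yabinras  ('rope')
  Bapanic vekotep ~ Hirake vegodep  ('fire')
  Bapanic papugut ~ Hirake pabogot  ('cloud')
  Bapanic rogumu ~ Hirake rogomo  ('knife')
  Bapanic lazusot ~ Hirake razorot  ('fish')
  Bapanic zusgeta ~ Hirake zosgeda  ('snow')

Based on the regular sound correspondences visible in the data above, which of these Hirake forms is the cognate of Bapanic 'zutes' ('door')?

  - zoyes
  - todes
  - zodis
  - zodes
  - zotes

papugut ~ pabogot, lazusot ~ razorot — Bapanic u corresponds to Hirake o after a consonant, before a consonant other than r, m, n, p, b, f, v.
vekotep ~ vegodep — Bapanic t corresponds to Hirake d between vowels (before a front vowel).
Applying these to Bapanic 'zutes':
  zutes → zotes   (u→o after a consonant, before a consonant other than r, m, n, p, b, f, v)
  zotes → zodes   (t→d between vowels (before a front vowel))
So the Hirake cognate is 'zodes'.

zodes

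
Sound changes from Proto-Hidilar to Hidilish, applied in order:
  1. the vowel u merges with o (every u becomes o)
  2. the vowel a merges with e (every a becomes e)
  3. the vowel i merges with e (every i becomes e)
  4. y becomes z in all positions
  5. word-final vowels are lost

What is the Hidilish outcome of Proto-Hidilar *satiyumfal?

setezomfel

Hidilish: *satiyumfal
  satiyumfal → satiyomfal   [vowel merger]
  satiyomfal → setiyomfel   [vowel merger]
  setiyomfel → seteyomfel   [vowel merger]
  seteyomfel → setezomfel   [unconditioned shift]
  setezomfel (rule 5 does not apply)
  giving Hidilish setezomfel.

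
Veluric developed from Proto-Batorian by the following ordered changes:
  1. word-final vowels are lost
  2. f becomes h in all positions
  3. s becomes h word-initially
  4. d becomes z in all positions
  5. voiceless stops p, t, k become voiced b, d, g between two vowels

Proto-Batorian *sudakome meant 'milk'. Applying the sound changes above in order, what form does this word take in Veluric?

Veluric: *sudakome > sudakom > hudakom > huzakom > huzagom  (by apocope, debuccalisation, unconditioned shift, intervocalic voicing)

huzagom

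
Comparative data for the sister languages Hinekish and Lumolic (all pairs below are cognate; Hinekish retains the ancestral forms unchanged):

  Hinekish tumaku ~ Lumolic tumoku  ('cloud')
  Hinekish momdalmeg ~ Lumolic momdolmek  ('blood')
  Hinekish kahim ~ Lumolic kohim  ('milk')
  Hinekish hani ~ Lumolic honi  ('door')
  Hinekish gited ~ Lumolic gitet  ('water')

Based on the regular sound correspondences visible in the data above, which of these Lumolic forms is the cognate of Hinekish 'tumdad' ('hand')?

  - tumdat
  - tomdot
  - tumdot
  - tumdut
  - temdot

tumdot

tumaku ~ tumoku, momdalmeg ~ momdolmek — Hinekish a corresponds to Lumolic o after a consonant, before a consonant other than r, m, n, p, b, f, v.
gited ~ gitet — Hinekish d corresponds to Lumolic t word-finally.
Applying these to Hinekish 'tumdad':
  tumdad → tumdod   (a→o after a consonant, before a consonant other than r, m, n, p, b, f, v)
  tumdod → tumdot   (d→t word-finally)
So the Lumolic cognate is 'tumdot'.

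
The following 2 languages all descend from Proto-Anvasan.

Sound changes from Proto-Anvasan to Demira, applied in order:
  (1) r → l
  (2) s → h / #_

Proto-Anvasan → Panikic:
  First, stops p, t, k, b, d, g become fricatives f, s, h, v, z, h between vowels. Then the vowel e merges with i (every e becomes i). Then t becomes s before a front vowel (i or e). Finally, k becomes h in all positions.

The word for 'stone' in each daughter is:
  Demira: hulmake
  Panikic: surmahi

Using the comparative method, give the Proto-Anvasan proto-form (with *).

*surmake

Position 1: Demira has h, Panikic has s. Taking the neighbouring segments as reconstructed: Demira h could go back to *s or *h; Panikic s can only go back to *s — the one source consistent with every daughter is *s.
Position 3: Demira has l, Panikic has r. Panikic preserves r here (none of its changes turn any other segment into r), so the proto-segment is *r.
Continuing position by position gives *surmake; check it forward:
Demira: *surmake
  surmake → sulmake   [unconditioned shift]
  sulmake → hulmake   [debuccalisation]
  giving Demira hulmake.
Panikic: start from *surmake.
  rule 1 (intervocalic lenition): surmake → surmahe
  rule 2 (vowel merger): surmahe → surmahi
  rule 3: no change — surmahi
  rule 4: no change — surmahi
  ⇒ Panikic surmahi
Only *surmake yields all of Demira hulmake, Panikic surmahi.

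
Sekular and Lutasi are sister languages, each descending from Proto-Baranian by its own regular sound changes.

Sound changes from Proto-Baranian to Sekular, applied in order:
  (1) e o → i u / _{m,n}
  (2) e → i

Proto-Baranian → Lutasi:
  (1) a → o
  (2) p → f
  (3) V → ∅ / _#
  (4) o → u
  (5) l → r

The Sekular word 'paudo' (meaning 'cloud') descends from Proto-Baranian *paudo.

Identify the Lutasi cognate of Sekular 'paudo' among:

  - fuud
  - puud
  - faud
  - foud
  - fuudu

Lutasi: *paudo > poudo > foudo > foud > fuud  (by vowel merger, unconditioned shift, apocope, vowel merger)
Among the options, 'fuud' alone shows every Lutasi change applied in order.

fuud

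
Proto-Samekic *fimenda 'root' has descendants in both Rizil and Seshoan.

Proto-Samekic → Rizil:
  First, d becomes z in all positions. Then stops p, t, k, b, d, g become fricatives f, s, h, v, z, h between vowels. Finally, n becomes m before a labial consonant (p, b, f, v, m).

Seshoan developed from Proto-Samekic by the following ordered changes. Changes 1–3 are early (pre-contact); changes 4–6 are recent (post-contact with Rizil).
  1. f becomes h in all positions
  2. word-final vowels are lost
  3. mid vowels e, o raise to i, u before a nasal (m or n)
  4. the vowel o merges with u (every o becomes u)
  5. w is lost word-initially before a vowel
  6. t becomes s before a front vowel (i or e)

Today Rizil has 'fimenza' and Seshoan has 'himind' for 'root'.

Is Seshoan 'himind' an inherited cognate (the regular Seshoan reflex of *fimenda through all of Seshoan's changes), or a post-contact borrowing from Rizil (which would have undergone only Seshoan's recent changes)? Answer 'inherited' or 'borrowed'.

inherited

If inherited, *fimenda would pass through all of Seshoan's changes:
Seshoan: *fimenda > himenda > himend > himind  (by unconditioned shift, apocope, pre-nasal raising)
If borrowed from Rizil 'fimenza' after the early changes, it would undergo only the recent ones:
  rule 4 (vowel merger): no change (fimenza)
  rule 5 (glide loss): no change (fimenza)
  rule 6 (palatalisation): no change (fimenza)
  ⇒ as a loan: fimenza
Seshoan 'himind' matches the inherited outcome exactly, so it is an inherited cognate, not a loan.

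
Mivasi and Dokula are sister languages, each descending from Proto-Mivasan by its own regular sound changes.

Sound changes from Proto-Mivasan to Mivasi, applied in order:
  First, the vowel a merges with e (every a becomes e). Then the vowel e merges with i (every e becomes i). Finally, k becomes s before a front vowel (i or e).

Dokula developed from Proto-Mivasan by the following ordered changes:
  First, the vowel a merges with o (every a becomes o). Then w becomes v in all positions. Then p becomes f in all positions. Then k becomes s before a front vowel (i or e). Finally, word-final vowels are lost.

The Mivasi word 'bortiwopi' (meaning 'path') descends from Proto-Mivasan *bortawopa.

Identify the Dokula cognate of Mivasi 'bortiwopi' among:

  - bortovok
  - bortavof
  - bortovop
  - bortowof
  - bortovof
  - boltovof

bortovof

Dokula: start from *bortawopa.
  rule 1 (vowel merger): bortawopa → bortowopo
  rule 2 (unconditioned shift): bortowopo → bortovopo
  rule 3 (unconditioned shift): bortovopo → bortovofo
  rule 4: no change — bortovofo
  rule 5 (apocope): bortovofo → bortovof
  ⇒ Dokula bortovof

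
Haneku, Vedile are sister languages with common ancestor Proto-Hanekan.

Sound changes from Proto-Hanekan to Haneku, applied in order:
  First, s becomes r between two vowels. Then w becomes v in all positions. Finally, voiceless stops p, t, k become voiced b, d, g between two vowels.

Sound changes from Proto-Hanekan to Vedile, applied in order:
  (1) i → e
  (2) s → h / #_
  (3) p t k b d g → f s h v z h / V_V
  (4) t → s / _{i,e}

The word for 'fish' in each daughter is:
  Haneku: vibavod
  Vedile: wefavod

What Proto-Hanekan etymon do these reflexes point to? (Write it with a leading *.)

*wipavod

Position 3: Haneku has b, Vedile has f. Taking the neighbouring segments as reconstructed: Haneku b could go back to *p or *b; Vedile f could go back to *p or *f — the one source consistent with every daughter is *p.
Position 2: Haneku has i, Vedile has e. Haneku preserves i here (none of its changes turn any other segment into i), so the proto-segment is *i.
Position 1: Haneku has v, Vedile has w. Vedile preserves w here (none of its changes turn any other segment into w), so the proto-segment is *w.
Continuing position by position gives *wipavod; check it forward:
Haneku: *wipavod > vipavod > vibavod  (by unconditioned shift, intervocalic voicing)
Vedile: *wipavod
  wipavod → wepavod   [vowel merger]
  wepavod (rule 2 does not apply)
  wepavod → wefavod   [intervocalic lenition]
  wefavod (rule 4 does not apply)
  giving Vedile wefavod.
No other proto-form is consistent with every reflex, so the reconstruction is *wipavod.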